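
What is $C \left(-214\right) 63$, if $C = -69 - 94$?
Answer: $2197566$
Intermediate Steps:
$C = -163$ ($C = -69 - 94 = -163$)
$C \left(-214\right) 63 = \left(-163\right) \left(-214\right) 63 = 34882 \cdot 63 = 2197566$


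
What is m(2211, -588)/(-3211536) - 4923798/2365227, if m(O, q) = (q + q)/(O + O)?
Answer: -323726306327029/155507238678924 ≈ -2.0817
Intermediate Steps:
m(O, q) = q/O (m(O, q) = (2*q)/((2*O)) = (2*q)*(1/(2*O)) = q/O)
m(2211, -588)/(-3211536) - 4923798/2365227 = -588/2211/(-3211536) - 4923798/2365227 = -588*1/2211*(-1/3211536) - 4923798*1/2365227 = -196/737*(-1/3211536) - 1641266/788409 = 49/591725508 - 1641266/788409 = -323726306327029/155507238678924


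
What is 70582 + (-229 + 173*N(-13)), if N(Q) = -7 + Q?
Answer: 66893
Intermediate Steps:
70582 + (-229 + 173*N(-13)) = 70582 + (-229 + 173*(-7 - 13)) = 70582 + (-229 + 173*(-20)) = 70582 + (-229 - 3460) = 70582 - 3689 = 66893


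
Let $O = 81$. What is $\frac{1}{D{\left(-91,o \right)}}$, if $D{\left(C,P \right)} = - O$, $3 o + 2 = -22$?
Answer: $- \frac{1}{81} \approx -0.012346$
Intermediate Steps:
$o = -8$ ($o = - \frac{2}{3} + \frac{1}{3} \left(-22\right) = - \frac{2}{3} - \frac{22}{3} = -8$)
$D{\left(C,P \right)} = -81$ ($D{\left(C,P \right)} = \left(-1\right) 81 = -81$)
$\frac{1}{D{\left(-91,o \right)}} = \frac{1}{-81} = - \frac{1}{81}$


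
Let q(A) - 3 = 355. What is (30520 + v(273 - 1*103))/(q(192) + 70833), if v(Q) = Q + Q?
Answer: 30860/71191 ≈ 0.43348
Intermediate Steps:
q(A) = 358 (q(A) = 3 + 355 = 358)
v(Q) = 2*Q
(30520 + v(273 - 1*103))/(q(192) + 70833) = (30520 + 2*(273 - 1*103))/(358 + 70833) = (30520 + 2*(273 - 103))/71191 = (30520 + 2*170)*(1/71191) = (30520 + 340)*(1/71191) = 30860*(1/71191) = 30860/71191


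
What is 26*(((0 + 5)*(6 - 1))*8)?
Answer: 5200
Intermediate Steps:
26*(((0 + 5)*(6 - 1))*8) = 26*((5*5)*8) = 26*(25*8) = 26*200 = 5200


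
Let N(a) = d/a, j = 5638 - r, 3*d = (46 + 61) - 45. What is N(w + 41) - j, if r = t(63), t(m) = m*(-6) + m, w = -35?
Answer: -53546/9 ≈ -5949.6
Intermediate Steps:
d = 62/3 (d = ((46 + 61) - 45)/3 = (107 - 45)/3 = (⅓)*62 = 62/3 ≈ 20.667)
t(m) = -5*m (t(m) = -6*m + m = -5*m)
r = -315 (r = -5*63 = -315)
j = 5953 (j = 5638 - 1*(-315) = 5638 + 315 = 5953)
N(a) = 62/(3*a)
N(w + 41) - j = 62/(3*(-35 + 41)) - 1*5953 = (62/3)/6 - 5953 = (62/3)*(⅙) - 5953 = 31/9 - 5953 = -53546/9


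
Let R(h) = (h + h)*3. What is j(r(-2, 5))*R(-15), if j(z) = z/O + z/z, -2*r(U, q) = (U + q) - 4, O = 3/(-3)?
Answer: -45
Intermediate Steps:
R(h) = 6*h (R(h) = (2*h)*3 = 6*h)
O = -1 (O = 3*(-⅓) = -1)
r(U, q) = 2 - U/2 - q/2 (r(U, q) = -((U + q) - 4)/2 = -(-4 + U + q)/2 = 2 - U/2 - q/2)
j(z) = 1 - z (j(z) = z/(-1) + z/z = z*(-1) + 1 = -z + 1 = 1 - z)
j(r(-2, 5))*R(-15) = (1 - (2 - ½*(-2) - ½*5))*(6*(-15)) = (1 - (2 + 1 - 5/2))*(-90) = (1 - 1*½)*(-90) = (1 - ½)*(-90) = (½)*(-90) = -45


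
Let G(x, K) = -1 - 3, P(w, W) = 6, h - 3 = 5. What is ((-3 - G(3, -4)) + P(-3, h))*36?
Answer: 252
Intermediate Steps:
h = 8 (h = 3 + 5 = 8)
G(x, K) = -4
((-3 - G(3, -4)) + P(-3, h))*36 = ((-3 - 1*(-4)) + 6)*36 = ((-3 + 4) + 6)*36 = (1 + 6)*36 = 7*36 = 252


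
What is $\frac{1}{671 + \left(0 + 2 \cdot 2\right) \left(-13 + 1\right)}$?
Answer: $\frac{1}{623} \approx 0.0016051$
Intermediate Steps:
$\frac{1}{671 + \left(0 + 2 \cdot 2\right) \left(-13 + 1\right)} = \frac{1}{671 + \left(0 + 4\right) \left(-12\right)} = \frac{1}{671 + 4 \left(-12\right)} = \frac{1}{671 - 48} = \frac{1}{623}$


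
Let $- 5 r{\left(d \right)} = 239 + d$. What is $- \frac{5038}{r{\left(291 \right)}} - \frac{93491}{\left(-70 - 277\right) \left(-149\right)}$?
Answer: $\frac{125284834}{2740259} \approx 45.72$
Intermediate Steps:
$r{\left(d \right)} = - \frac{239}{5} - \frac{d}{5}$ ($r{\left(d \right)} = - \frac{239 + d}{5} = - \frac{239}{5} - \frac{d}{5}$)
$- \frac{5038}{r{\left(291 \right)}} - \frac{93491}{\left(-70 - 277\right) \left(-149\right)} = - \frac{5038}{- \frac{239}{5} - \frac{291}{5}} - \frac{93491}{\left(-70 - 277\right) \left(-149\right)} = - \frac{5038}{- \frac{239}{5} - \frac{291}{5}} - \frac{93491}{\left(-347\right) \left(-149\right)} = - \frac{5038}{-106} - \frac{93491}{51703} = \left(-5038\right) \left(- \frac{1}{106}\right) - \frac{93491}{51703} = \frac{2519}{53} - \frac{93491}{51703} = \frac{125284834}{2740259}$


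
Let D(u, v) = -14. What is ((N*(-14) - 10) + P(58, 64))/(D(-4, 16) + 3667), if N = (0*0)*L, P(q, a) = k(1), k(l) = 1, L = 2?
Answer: -9/3653 ≈ -0.0024637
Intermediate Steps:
P(q, a) = 1
N = 0 (N = (0*0)*2 = 0*2 = 0)
((N*(-14) - 10) + P(58, 64))/(D(-4, 16) + 3667) = ((0*(-14) - 10) + 1)/(-14 + 3667) = ((0 - 10) + 1)/3653 = (-10 + 1)*(1/3653) = -9*1/3653 = -9/3653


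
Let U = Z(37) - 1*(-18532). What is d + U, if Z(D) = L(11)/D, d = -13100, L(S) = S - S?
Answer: 5432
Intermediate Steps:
L(S) = 0
Z(D) = 0 (Z(D) = 0/D = 0)
U = 18532 (U = 0 - 1*(-18532) = 0 + 18532 = 18532)
d + U = -13100 + 18532 = 5432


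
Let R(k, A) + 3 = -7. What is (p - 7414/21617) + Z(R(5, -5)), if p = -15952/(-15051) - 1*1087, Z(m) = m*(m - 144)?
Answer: 147620178821/325357467 ≈ 453.72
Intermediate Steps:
R(k, A) = -10 (R(k, A) = -3 - 7 = -10)
Z(m) = m*(-144 + m)
p = -16344485/15051 (p = -15952*(-1/15051) - 1087 = 15952/15051 - 1087 = -16344485/15051 ≈ -1085.9)
(p - 7414/21617) + Z(R(5, -5)) = (-16344485/15051 - 7414/21617) - 10*(-144 - 10) = (-16344485/15051 - 7414*1/21617) - 10*(-154) = (-16344485/15051 - 7414/21617) + 1540 = -353430320359/325357467 + 1540 = 147620178821/325357467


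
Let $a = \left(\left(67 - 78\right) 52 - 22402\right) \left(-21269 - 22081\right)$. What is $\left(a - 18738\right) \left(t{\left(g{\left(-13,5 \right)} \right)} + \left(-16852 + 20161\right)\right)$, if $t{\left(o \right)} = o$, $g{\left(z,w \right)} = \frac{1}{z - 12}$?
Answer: $\frac{82385175897288}{25} \approx 3.2954 \cdot 10^{12}$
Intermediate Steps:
$g{\left(z,w \right)} = \frac{1}{-12 + z}$
$a = 995922900$ ($a = \left(\left(-11\right) 52 - 22402\right) \left(-43350\right) = \left(-572 - 22402\right) \left(-43350\right) = \left(-22974\right) \left(-43350\right) = 995922900$)
$\left(a - 18738\right) \left(t{\left(g{\left(-13,5 \right)} \right)} + \left(-16852 + 20161\right)\right) = \left(995922900 - 18738\right) \left(\frac{1}{-12 - 13} + \left(-16852 + 20161\right)\right) = 995904162 \left(\frac{1}{-25} + 3309\right) = 995904162 \left(- \frac{1}{25} + 3309\right) = 995904162 \cdot \frac{82724}{25} = \frac{82385175897288}{25}$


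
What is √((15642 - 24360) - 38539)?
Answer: I*√47257 ≈ 217.39*I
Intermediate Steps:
√((15642 - 24360) - 38539) = √(-8718 - 38539) = √(-47257) = I*√47257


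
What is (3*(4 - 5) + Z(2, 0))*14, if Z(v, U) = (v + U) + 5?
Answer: 56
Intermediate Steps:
Z(v, U) = 5 + U + v (Z(v, U) = (U + v) + 5 = 5 + U + v)
(3*(4 - 5) + Z(2, 0))*14 = (3*(4 - 5) + (5 + 0 + 2))*14 = (3*(-1) + 7)*14 = (-3 + 7)*14 = 4*14 = 56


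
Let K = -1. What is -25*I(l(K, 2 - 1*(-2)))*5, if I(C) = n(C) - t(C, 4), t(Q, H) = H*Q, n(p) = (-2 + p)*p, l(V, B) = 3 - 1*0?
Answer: 1125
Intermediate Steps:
l(V, B) = 3 (l(V, B) = 3 + 0 = 3)
n(p) = p*(-2 + p)
I(C) = -4*C + C*(-2 + C) (I(C) = C*(-2 + C) - 4*C = -4*C + C*(-2 + C))
-25*I(l(K, 2 - 1*(-2)))*5 = -75*(-6 + 3)*5 = -75*(-3)*5 = -25*(-9)*5 = 225*5 = 1125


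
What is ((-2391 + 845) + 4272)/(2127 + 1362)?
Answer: 2726/3489 ≈ 0.78131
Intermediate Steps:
((-2391 + 845) + 4272)/(2127 + 1362) = (-1546 + 4272)/3489 = 2726*(1/3489) = 2726/3489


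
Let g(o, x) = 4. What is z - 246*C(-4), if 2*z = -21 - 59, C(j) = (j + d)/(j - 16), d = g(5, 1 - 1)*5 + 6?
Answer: 1153/5 ≈ 230.60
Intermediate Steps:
d = 26 (d = 4*5 + 6 = 20 + 6 = 26)
C(j) = (26 + j)/(-16 + j) (C(j) = (j + 26)/(j - 16) = (26 + j)/(-16 + j))
z = -40 (z = (-21 - 59)/2 = (½)*(-80) = -40)
z - 246*C(-4) = -40 - 246*(26 - 4)/(-16 - 4) = -40 - 246*22/(-20) = -40 - (-123)*22/10 = -40 - 246*(-11/10) = -40 + 1353/5 = 1153/5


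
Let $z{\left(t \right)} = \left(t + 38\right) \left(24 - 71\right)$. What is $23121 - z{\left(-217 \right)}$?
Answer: $14708$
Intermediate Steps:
$z{\left(t \right)} = -1786 - 47 t$ ($z{\left(t \right)} = \left(38 + t\right) \left(-47\right) = -1786 - 47 t$)
$23121 - z{\left(-217 \right)} = 23121 - \left(-1786 - -10199\right) = 23121 - \left(-1786 + 10199\right) = 23121 - 8413 = 14708$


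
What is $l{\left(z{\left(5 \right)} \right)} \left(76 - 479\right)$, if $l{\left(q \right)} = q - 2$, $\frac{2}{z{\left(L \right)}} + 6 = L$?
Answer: $1612$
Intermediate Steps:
$z{\left(L \right)} = \frac{2}{-6 + L}$
$l{\left(q \right)} = -2 + q$ ($l{\left(q \right)} = q - 2 = -2 + q$)
$l{\left(z{\left(5 \right)} \right)} \left(76 - 479\right) = \left(-2 + \frac{2}{-6 + 5}\right) \left(76 - 479\right) = \left(-2 + \frac{2}{-1}\right) \left(76 - 479\right) = \left(-2 + 2 \left(-1\right)\right) \left(-403\right) = \left(-2 - 2\right) \left(-403\right) = \left(-4\right) \left(-403\right) = 1612$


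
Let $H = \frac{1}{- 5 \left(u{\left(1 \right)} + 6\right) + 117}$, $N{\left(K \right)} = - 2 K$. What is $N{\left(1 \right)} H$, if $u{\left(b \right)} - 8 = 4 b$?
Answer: $- \frac{2}{27} \approx -0.074074$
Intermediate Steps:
$u{\left(b \right)} = 8 + 4 b$
$H = \frac{1}{27}$ ($H = \frac{1}{- 5 \left(\left(8 + 4 \cdot 1\right) + 6\right) + 117} = \frac{1}{- 5 \left(\left(8 + 4\right) + 6\right) + 117} = \frac{1}{- 5 \left(12 + 6\right) + 117} = \frac{1}{\left(-5\right) 18 + 117} = \frac{1}{-90 + 117} = \frac{1}{27} \approx 0.037037$)
$N{\left(1 \right)} H = \left(-2\right) 1 \cdot \frac{1}{27} = \left(-2\right) \frac{1}{27} = - \frac{2}{27}$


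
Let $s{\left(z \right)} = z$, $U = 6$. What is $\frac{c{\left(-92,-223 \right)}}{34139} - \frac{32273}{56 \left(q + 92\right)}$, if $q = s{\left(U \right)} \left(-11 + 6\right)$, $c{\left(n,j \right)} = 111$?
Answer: $- \frac{22477195}{2418992} \approx -9.292$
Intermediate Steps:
$q = -30$ ($q = 6 \left(-11 + 6\right) = 6 \left(-5\right) = -30$)
$\frac{c{\left(-92,-223 \right)}}{34139} - \frac{32273}{56 \left(q + 92\right)} = \frac{111}{34139} - \frac{32273}{56 \left(-30 + 92\right)} = 111 \cdot \frac{1}{34139} - \frac{32273}{56 \cdot 62} = \frac{111}{34139} - \frac{32273}{3472} = - \frac{22477195}{2418992}$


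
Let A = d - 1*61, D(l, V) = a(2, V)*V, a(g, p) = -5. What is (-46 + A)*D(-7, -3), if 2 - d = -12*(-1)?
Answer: -1755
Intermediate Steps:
d = -10 (d = 2 - (-12)*(-1) = 2 - 1*12 = 2 - 12 = -10)
D(l, V) = -5*V
A = -71 (A = -10 - 1*61 = -10 - 61 = -71)
(-46 + A)*D(-7, -3) = (-46 - 71)*(-5*(-3)) = -117*15 = -1755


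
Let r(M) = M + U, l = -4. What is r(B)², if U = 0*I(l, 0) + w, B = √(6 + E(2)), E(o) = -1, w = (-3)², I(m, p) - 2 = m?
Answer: (9 + √5)² ≈ 126.25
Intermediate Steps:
I(m, p) = 2 + m
w = 9
B = √5 (B = √(6 - 1) = √5 ≈ 2.2361)
U = 9 (U = 0*(2 - 4) + 9 = 0*(-2) + 9 = 0 + 9 = 9)
r(M) = 9 + M (r(M) = M + 9 = 9 + M)
r(B)² = (9 + √5)²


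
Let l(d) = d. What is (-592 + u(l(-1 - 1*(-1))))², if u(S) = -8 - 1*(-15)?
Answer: 342225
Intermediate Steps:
u(S) = 7 (u(S) = -8 + 15 = 7)
(-592 + u(l(-1 - 1*(-1))))² = (-592 + 7)² = (-585)² = 342225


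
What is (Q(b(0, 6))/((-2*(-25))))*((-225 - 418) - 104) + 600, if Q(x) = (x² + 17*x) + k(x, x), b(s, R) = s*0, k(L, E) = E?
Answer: 600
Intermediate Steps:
b(s, R) = 0
Q(x) = x² + 18*x (Q(x) = (x² + 17*x) + x = x² + 18*x)
(Q(b(0, 6))/((-2*(-25))))*((-225 - 418) - 104) + 600 = ((0*(18 + 0))/((-2*(-25))))*((-225 - 418) - 104) + 600 = ((0*18)/50)*(-643 - 104) + 600 = (0*(1/50))*(-747) + 600 = 0*(-747) + 600 = 0 + 600 = 600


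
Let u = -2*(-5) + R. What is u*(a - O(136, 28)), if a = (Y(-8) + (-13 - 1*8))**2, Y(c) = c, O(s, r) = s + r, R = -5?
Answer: 3385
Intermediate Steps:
O(s, r) = r + s
u = 5 (u = -2*(-5) - 5 = 10 - 5 = 5)
a = 841 (a = (-8 + (-13 - 1*8))**2 = (-8 + (-13 - 8))**2 = (-8 - 21)**2 = (-29)**2 = 841)
u*(a - O(136, 28)) = 5*(841 - (28 + 136)) = 5*(841 - 1*164) = 5*(841 - 164) = 5*677 = 3385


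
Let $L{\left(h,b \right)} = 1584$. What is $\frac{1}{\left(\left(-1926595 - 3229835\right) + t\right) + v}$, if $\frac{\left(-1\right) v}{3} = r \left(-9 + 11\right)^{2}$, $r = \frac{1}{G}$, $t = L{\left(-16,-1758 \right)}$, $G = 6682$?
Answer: $- \frac{3341}{17222340492} \approx -1.9399 \cdot 10^{-7}$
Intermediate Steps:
$t = 1584$
$r = \frac{1}{6682} \approx 0.00014966$
$v = - \frac{6}{3341}$ ($v = - 3 \frac{\left(-9 + 11\right)^{2}}{6682} = - 3 \frac{2^{2}}{6682} = - 3 \cdot \frac{1}{6682} \cdot 4 = \left(-3\right) \frac{2}{3341} = - \frac{6}{3341} \approx -0.0017959$)
$\frac{1}{\left(\left(-1926595 - 3229835\right) + t\right) + v} = \frac{1}{\left(\left(-1926595 - 3229835\right) + 1584\right) - \frac{6}{3341}} = \frac{1}{\left(-5156430 + 1584\right) - \frac{6}{3341}} = \frac{1}{-5154846 - \frac{6}{3341}} = \frac{1}{- \frac{17222340492}{3341}} = - \frac{3341}{17222340492}$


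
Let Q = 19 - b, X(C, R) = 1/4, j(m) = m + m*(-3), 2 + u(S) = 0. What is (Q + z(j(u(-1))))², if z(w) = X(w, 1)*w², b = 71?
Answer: 2304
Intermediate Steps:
u(S) = -2 (u(S) = -2 + 0 = -2)
j(m) = -2*m (j(m) = m - 3*m = -2*m)
X(C, R) = ¼
Q = -52 (Q = 19 - 1*71 = 19 - 71 = -52)
z(w) = w²/4
(Q + z(j(u(-1))))² = (-52 + (-2*(-2))²/4)² = (-52 + (¼)*4²)² = (-52 + (¼)*16)² = (-52 + 4)² = (-48)² = 2304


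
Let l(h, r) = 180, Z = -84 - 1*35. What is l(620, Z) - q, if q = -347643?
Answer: 347823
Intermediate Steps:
Z = -119 (Z = -84 - 35 = -119)
l(620, Z) - q = 180 - 1*(-347643) = 180 + 347643 = 347823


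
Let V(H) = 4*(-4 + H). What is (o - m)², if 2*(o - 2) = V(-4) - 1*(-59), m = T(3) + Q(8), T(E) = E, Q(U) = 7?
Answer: 121/4 ≈ 30.250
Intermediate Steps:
V(H) = -16 + 4*H
m = 10 (m = 3 + 7 = 10)
o = 31/2 (o = 2 + ((-16 + 4*(-4)) - 1*(-59))/2 = 2 + ((-16 - 16) + 59)/2 = 2 + (-32 + 59)/2 = 2 + (½)*27 = 2 + 27/2 = 31/2 ≈ 15.500)
(o - m)² = (31/2 - 1*10)² = (31/2 - 10)² = (11/2)² = 121/4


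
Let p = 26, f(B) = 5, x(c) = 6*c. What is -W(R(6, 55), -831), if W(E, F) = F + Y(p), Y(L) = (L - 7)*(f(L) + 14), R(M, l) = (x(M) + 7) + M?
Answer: 470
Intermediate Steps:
R(M, l) = 7 + 7*M (R(M, l) = (6*M + 7) + M = (7 + 6*M) + M = 7 + 7*M)
Y(L) = -133 + 19*L (Y(L) = (L - 7)*(5 + 14) = (-7 + L)*19 = -133 + 19*L)
W(E, F) = 361 + F (W(E, F) = F + (-133 + 19*26) = F + (-133 + 494) = F + 361 = 361 + F)
-W(R(6, 55), -831) = -(361 - 831) = -1*(-470) = 470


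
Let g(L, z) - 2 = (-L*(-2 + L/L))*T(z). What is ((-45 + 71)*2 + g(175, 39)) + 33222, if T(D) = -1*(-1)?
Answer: 33451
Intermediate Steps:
T(D) = 1
g(L, z) = 2 + L (g(L, z) = 2 - L*(-2 + L/L)*1 = 2 - L*(-2 + 1)*1 = 2 - L*(-1)*1 = 2 - (-1)*L*1 = 2 + L*1 = 2 + L)
((-45 + 71)*2 + g(175, 39)) + 33222 = ((-45 + 71)*2 + (2 + 175)) + 33222 = (26*2 + 177) + 33222 = (52 + 177) + 33222 = 229 + 33222 = 33451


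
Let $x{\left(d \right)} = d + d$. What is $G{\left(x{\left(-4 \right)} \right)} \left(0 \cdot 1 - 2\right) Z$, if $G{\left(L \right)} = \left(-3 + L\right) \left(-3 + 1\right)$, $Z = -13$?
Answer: $572$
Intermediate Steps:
$x{\left(d \right)} = 2 d$
$G{\left(L \right)} = 6 - 2 L$ ($G{\left(L \right)} = \left(-3 + L\right) \left(-2\right) = 6 - 2 L$)
$G{\left(x{\left(-4 \right)} \right)} \left(0 \cdot 1 - 2\right) Z = \left(6 - 2 \cdot 2 \left(-4\right)\right) \left(0 \cdot 1 - 2\right) \left(-13\right) = \left(6 - -16\right) \left(0 - 2\right) \left(-13\right) = \left(6 + 16\right) \left(-2\right) \left(-13\right) = 22 \left(-2\right) \left(-13\right) = \left(-44\right) \left(-13\right) = 572$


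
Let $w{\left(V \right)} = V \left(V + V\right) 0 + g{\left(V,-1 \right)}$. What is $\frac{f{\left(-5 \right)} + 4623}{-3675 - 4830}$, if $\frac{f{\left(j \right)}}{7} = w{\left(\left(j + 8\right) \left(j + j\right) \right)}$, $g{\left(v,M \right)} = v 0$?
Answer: $- \frac{1541}{2835} \approx -0.54356$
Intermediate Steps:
$g{\left(v,M \right)} = 0$
$w{\left(V \right)} = 0$ ($w{\left(V \right)} = V \left(V + V\right) 0 + 0 = V 2 V 0 + 0 = V 0 + 0 = 0 + 0 = 0$)
$f{\left(j \right)} = 0$ ($f{\left(j \right)} = 7 \cdot 0 = 0$)
$\frac{f{\left(-5 \right)} + 4623}{-3675 - 4830} = \frac{0 + 4623}{-3675 - 4830} = \frac{4623}{-8505} = 4623 \left(- \frac{1}{8505}\right) = - \frac{1541}{2835}$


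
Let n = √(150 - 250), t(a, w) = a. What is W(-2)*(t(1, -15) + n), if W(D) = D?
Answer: -2 - 20*I ≈ -2.0 - 20.0*I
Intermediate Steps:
n = 10*I (n = √(-100) = 10*I ≈ 10.0*I)
W(-2)*(t(1, -15) + n) = -2*(1 + 10*I) = -2 - 20*I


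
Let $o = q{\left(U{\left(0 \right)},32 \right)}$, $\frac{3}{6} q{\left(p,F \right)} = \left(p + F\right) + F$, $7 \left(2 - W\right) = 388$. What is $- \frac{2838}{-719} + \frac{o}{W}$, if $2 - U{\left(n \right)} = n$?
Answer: $\frac{18048}{12223} \approx 1.4766$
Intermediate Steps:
$W = - \frac{374}{7}$ ($W = 2 - \frac{388}{7} = - \frac{374}{7} \approx -53.429$)
$U{\left(n \right)} = 2 - n$
$q{\left(p,F \right)} = 2 p + 4 F$ ($q{\left(p,F \right)} = 2 \left(\left(p + F\right) + F\right) = 2 \left(\left(F + p\right) + F\right) = 2 \left(p + 2 F\right) = 2 p + 4 F$)
$o = 132$ ($o = 2 \left(2 - 0\right) + 4 \cdot 32 = 2 \left(2 + 0\right) + 128 = 2 \cdot 2 + 128 = 4 + 128 = 132$)
$- \frac{2838}{-719} + \frac{o}{W} = - \frac{2838}{-719} + \frac{132}{- \frac{374}{7}} = \left(-2838\right) \left(- \frac{1}{719}\right) + 132 \left(- \frac{7}{374}\right) = \frac{2838}{719} - \frac{42}{17} = \frac{18048}{12223}$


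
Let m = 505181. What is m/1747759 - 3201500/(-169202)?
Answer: 2840464037031/147862159159 ≈ 19.210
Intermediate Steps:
m/1747759 - 3201500/(-169202) = 505181/1747759 - 3201500/(-169202) = 505181*(1/1747759) - 3201500*(-1/169202) = 505181/1747759 + 1600750/84601 = 2840464037031/147862159159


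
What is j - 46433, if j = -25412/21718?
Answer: -504228653/10859 ≈ -46434.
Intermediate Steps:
j = -12706/10859 (j = -25412*1/21718 = -12706/10859 ≈ -1.1701)
j - 46433 = -12706/10859 - 46433 = -504228653/10859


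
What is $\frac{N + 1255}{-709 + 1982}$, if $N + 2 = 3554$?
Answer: $\frac{253}{67} \approx 3.7761$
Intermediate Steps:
$N = 3552$ ($N = -2 + 3554 = 3552$)
$\frac{N + 1255}{-709 + 1982} = \frac{3552 + 1255}{-709 + 1982} = \frac{4807}{1273} = 4807 \cdot \frac{1}{1273} = \frac{253}{67}$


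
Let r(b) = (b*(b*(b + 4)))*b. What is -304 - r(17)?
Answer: -103477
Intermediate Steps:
r(b) = b³*(4 + b) (r(b) = (b*(b*(4 + b)))*b = (b²*(4 + b))*b = b³*(4 + b))
-304 - r(17) = -304 - 17³*(4 + 17) = -304 - 4913*21 = -304 - 1*103173 = -304 - 103173 = -103477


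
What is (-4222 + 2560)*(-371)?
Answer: 616602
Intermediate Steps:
(-4222 + 2560)*(-371) = -1662*(-371) = 616602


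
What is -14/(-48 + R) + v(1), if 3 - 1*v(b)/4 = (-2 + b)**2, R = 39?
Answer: 86/9 ≈ 9.5556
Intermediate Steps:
v(b) = 12 - 4*(-2 + b)**2
-14/(-48 + R) + v(1) = -14/(-48 + 39) + (12 - 4*(-2 + 1)**2) = -14/(-9) + (12 - 4*(-1)**2) = -1/9*(-14) + (12 - 4*1) = 14/9 + (12 - 4) = 14/9 + 8 = 86/9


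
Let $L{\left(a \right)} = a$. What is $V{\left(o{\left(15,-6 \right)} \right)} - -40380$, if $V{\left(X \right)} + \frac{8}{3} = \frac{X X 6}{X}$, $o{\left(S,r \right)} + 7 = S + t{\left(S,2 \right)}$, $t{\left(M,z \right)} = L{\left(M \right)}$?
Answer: $\frac{121546}{3} \approx 40515.0$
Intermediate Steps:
$t{\left(M,z \right)} = M$
$o{\left(S,r \right)} = -7 + 2 S$ ($o{\left(S,r \right)} = -7 + \left(S + S\right) = -7 + 2 S$)
$V{\left(X \right)} = - \frac{8}{3} + 6 X$ ($V{\left(X \right)} = - \frac{8}{3} + \frac{X X 6}{X} = - \frac{8}{3} + \frac{X^{2} \cdot 6}{X} = - \frac{8}{3} + \frac{6 X^{2}}{X} = - \frac{8}{3} + 6 X$)
$V{\left(o{\left(15,-6 \right)} \right)} - -40380 = \left(- \frac{8}{3} + 6 \left(-7 + 2 \cdot 15\right)\right) - -40380 = \left(- \frac{8}{3} + 6 \left(-7 + 30\right)\right) + 40380 = \left(- \frac{8}{3} + 6 \cdot 23\right) + 40380 = \left(- \frac{8}{3} + 138\right) + 40380 = \frac{406}{3} + 40380 = \frac{121546}{3}$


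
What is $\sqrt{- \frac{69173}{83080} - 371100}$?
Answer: $\frac{i \sqrt{640361057483210}}{41540} \approx 609.18 i$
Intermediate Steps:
$\sqrt{- \frac{69173}{83080} - 371100} = \sqrt{- \frac{30831057173}{83080}} = \frac{i \sqrt{640361057483210}}{41540}$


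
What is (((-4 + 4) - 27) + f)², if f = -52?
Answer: 6241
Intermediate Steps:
(((-4 + 4) - 27) + f)² = (((-4 + 4) - 27) - 52)² = ((0 - 27) - 52)² = (-27 - 52)² = (-79)² = 6241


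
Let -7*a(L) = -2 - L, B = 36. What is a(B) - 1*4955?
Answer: -34647/7 ≈ -4949.6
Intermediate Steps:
a(L) = 2/7 + L/7 (a(L) = -(-2 - L)/7 = 2/7 + L/7)
a(B) - 1*4955 = (2/7 + (1/7)*36) - 1*4955 = (2/7 + 36/7) - 4955 = 38/7 - 4955 = -34647/7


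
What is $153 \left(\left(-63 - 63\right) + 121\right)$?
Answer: $-765$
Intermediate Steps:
$153 \left(\left(-63 - 63\right) + 121\right) = 153 \left(-126 + 121\right) = 153 \left(-5\right) = -765$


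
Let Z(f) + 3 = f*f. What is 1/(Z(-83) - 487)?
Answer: 1/6399 ≈ 0.00015627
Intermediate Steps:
Z(f) = -3 + f² (Z(f) = -3 + f*f = -3 + f²)
1/(Z(-83) - 487) = 1/((-3 + (-83)²) - 487) = 1/((-3 + 6889) - 487) = 1/(6886 - 487) = 1/6399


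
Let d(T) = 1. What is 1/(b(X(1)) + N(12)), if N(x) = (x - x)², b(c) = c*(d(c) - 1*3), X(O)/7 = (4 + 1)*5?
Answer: -1/350 ≈ -0.0028571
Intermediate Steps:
X(O) = 175 (X(O) = 7*((4 + 1)*5) = 7*(5*5) = 7*25 = 175)
b(c) = -2*c (b(c) = c*(1 - 1*3) = c*(1 - 3) = c*(-2) = -2*c)
N(x) = 0 (N(x) = 0² = 0)
1/(b(X(1)) + N(12)) = 1/(-2*175 + 0) = 1/(-350 + 0) = 1/(-350) = -1/350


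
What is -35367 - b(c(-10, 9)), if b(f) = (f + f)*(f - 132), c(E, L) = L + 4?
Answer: -32273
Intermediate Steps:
c(E, L) = 4 + L
b(f) = 2*f*(-132 + f) (b(f) = (2*f)*(-132 + f) = 2*f*(-132 + f))
-35367 - b(c(-10, 9)) = -35367 - 2*(4 + 9)*(-132 + (4 + 9)) = -35367 - 2*13*(-132 + 13) = -35367 - 2*13*(-119) = -35367 - 1*(-3094) = -35367 + 3094 = -32273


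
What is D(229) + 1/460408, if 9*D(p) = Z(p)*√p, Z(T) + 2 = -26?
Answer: 1/460408 - 28*√229/9 ≈ -47.080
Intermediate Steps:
Z(T) = -28 (Z(T) = -2 - 26 = -28)
D(p) = -28*√p/9 (D(p) = (-28*√p)/9 = -28*√p/9)
D(229) + 1/460408 = -28*√229/9 + 1/460408 = 1/460408 - 28*√229/9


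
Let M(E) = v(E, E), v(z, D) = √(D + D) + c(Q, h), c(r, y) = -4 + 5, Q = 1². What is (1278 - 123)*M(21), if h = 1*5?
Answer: 1155 + 1155*√42 ≈ 8640.3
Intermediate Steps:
Q = 1
h = 5
c(r, y) = 1
v(z, D) = 1 + √2*√D (v(z, D) = √(D + D) + 1 = √(2*D) + 1 = √2*√D + 1 = 1 + √2*√D)
M(E) = 1 + √2*√E
(1278 - 123)*M(21) = (1278 - 123)*(1 + √2*√21) = 1155*(1 + √42) = 1155 + 1155*√42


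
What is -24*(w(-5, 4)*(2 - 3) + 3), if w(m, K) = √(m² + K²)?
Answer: -72 + 24*√41 ≈ 81.675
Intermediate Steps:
w(m, K) = √(K² + m²)
-24*(w(-5, 4)*(2 - 3) + 3) = -24*(√(4² + (-5)²)*(2 - 3) + 3) = -24*(√(16 + 25)*(-1) + 3) = -24*(√41*(-1) + 3) = -24*(-√41 + 3) = -24*(3 - √41) = -72 + 24*√41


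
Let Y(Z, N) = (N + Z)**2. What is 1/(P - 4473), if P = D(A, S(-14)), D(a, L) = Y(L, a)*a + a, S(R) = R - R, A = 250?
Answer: 1/15620777 ≈ 6.4017e-8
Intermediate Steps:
S(R) = 0
D(a, L) = a + a*(L + a)**2 (D(a, L) = (a + L)**2*a + a = (L + a)**2*a + a = a*(L + a)**2 + a = a + a*(L + a)**2)
P = 15625250 (P = 250*(1 + (0 + 250)**2) = 250*(1 + 250**2) = 250*(1 + 62500) = 250*62501 = 15625250)
1/(P - 4473) = 1/(15625250 - 4473) = 1/15620777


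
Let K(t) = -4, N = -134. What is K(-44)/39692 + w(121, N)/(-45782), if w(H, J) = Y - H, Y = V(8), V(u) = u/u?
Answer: 572489/227147393 ≈ 0.0025203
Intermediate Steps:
V(u) = 1
Y = 1
w(H, J) = 1 - H
K(-44)/39692 + w(121, N)/(-45782) = -4/39692 + (1 - 1*121)/(-45782) = -4*1/39692 + (1 - 121)*(-1/45782) = -1/9923 - 120*(-1/45782) = -1/9923 + 60/22891 = 572489/227147393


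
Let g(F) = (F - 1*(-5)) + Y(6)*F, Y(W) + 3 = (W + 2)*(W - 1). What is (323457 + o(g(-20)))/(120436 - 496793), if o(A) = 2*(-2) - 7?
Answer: -323446/376357 ≈ -0.85941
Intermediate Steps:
Y(W) = -3 + (-1 + W)*(2 + W) (Y(W) = -3 + (W + 2)*(W - 1) = -3 + (2 + W)*(-1 + W) = -3 + (-1 + W)*(2 + W))
g(F) = 5 + 38*F (g(F) = (F - 1*(-5)) + (-5 + 6 + 6**2)*F = (F + 5) + (-5 + 6 + 36)*F = (5 + F) + 37*F = 5 + 38*F)
o(A) = -11 (o(A) = -4 - 7 = -11)
(323457 + o(g(-20)))/(120436 - 496793) = (323457 - 11)/(120436 - 496793) = 323446/(-376357) = 323446*(-1/376357) = -323446/376357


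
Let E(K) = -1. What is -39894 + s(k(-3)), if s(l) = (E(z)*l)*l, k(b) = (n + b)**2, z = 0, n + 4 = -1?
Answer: -43990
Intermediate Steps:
n = -5 (n = -4 - 1 = -5)
k(b) = (-5 + b)**2
s(l) = -l**2 (s(l) = (-l)*l = -l**2)
-39894 + s(k(-3)) = -39894 - ((-5 - 3)**2)**2 = -39894 - ((-8)**2)**2 = -39894 - 1*64**2 = -39894 - 1*4096 = -39894 - 4096 = -43990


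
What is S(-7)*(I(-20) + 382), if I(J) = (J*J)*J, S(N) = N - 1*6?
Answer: 99034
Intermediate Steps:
S(N) = -6 + N (S(N) = N - 6 = -6 + N)
I(J) = J³ (I(J) = J²*J = J³)
S(-7)*(I(-20) + 382) = (-6 - 7)*((-20)³ + 382) = -13*(-8000 + 382) = -13*(-7618) = 99034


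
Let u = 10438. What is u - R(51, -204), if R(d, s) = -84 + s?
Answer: 10726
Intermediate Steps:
u - R(51, -204) = 10438 - (-84 - 204) = 10438 - 1*(-288) = 10438 + 288 = 10726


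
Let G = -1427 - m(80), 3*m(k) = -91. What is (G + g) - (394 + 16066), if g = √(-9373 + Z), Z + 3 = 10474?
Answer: -53570/3 + 3*√122 ≈ -17824.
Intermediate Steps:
Z = 10471 (Z = -3 + 10474 = 10471)
m(k) = -91/3 (m(k) = (⅓)*(-91) = -91/3)
G = -4190/3 (G = -1427 - 1*(-91/3) = -1427 + 91/3 = -4190/3 ≈ -1396.7)
g = 3*√122 (g = √(-9373 + 10471) = √1098 = 3*√122 ≈ 33.136)
(G + g) - (394 + 16066) = (-4190/3 + 3*√122) - (394 + 16066) = (-4190/3 + 3*√122) - 1*16460 = (-4190/3 + 3*√122) - 16460 = -53570/3 + 3*√122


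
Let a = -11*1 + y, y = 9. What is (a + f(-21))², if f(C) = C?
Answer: 529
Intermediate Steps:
a = -2 (a = -11*1 + 9 = -11 + 9 = -2)
(a + f(-21))² = (-2 - 21)² = (-23)² = 529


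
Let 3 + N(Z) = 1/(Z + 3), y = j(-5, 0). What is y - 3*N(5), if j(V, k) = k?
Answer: 69/8 ≈ 8.6250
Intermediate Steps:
y = 0
N(Z) = -3 + 1/(3 + Z) (N(Z) = -3 + 1/(Z + 3) = -3 + 1/(3 + Z))
y - 3*N(5) = 0 - 3*(-8 - 3*5)/(3 + 5) = 0 - 3*(-8 - 15)/8 = 0 - 3*(-23)/8 = 0 - 3*(-23/8) = 0 + 69/8 = 69/8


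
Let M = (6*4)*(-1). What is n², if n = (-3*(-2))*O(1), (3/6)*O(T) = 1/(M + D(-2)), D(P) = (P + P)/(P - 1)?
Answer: 81/289 ≈ 0.28028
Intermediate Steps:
D(P) = 2*P/(-1 + P) (D(P) = (2*P)/(-1 + P) = 2*P/(-1 + P))
M = -24 (M = 24*(-1) = -24)
O(T) = -3/34 (O(T) = 2/(-24 + 2*(-2)/(-1 - 2)) = 2/(-24 + 2*(-2)/(-3)) = 2/(-24 + 2*(-2)*(-⅓)) = 2/(-24 + 4/3) = 2/(-68/3) = 2*(-3/68) = -3/34)
n = -9/17 (n = -3*(-2)*(-3/34) = 6*(-3/34) = -9/17 ≈ -0.52941)
n² = (-9/17)² = 81/289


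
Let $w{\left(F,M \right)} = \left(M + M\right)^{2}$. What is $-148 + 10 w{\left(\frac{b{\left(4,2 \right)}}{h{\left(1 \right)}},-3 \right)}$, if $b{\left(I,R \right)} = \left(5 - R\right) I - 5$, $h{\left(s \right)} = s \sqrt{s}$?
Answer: $212$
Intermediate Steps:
$h{\left(s \right)} = s^{\frac{3}{2}}$
$b{\left(I,R \right)} = -5 + I \left(5 - R\right)$ ($b{\left(I,R \right)} = I \left(5 - R\right) - 5 = -5 + I \left(5 - R\right)$)
$w{\left(F,M \right)} = 4 M^{2}$ ($w{\left(F,M \right)} = \left(2 M\right)^{2} = 4 M^{2}$)
$-148 + 10 w{\left(\frac{b{\left(4,2 \right)}}{h{\left(1 \right)}},-3 \right)} = -148 + 10 \cdot 4 \left(-3\right)^{2} = -148 + 10 \cdot 4 \cdot 9 = -148 + 10 \cdot 36 = -148 + 360 = 212$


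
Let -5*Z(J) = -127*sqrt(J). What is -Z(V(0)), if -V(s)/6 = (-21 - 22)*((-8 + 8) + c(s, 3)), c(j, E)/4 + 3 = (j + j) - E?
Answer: -1524*I*sqrt(43)/5 ≈ -1998.7*I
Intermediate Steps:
c(j, E) = -12 - 4*E + 8*j (c(j, E) = -12 + 4*((j + j) - E) = -12 + 4*(2*j - E) = -12 + 4*(-E + 2*j) = -12 + (-4*E + 8*j) = -12 - 4*E + 8*j)
V(s) = -6192 + 2064*s (V(s) = -6*(-21 - 22)*((-8 + 8) + (-12 - 4*3 + 8*s)) = -(-258)*(0 + (-12 - 12 + 8*s)) = -(-258)*(0 + (-24 + 8*s)) = -(-258)*(-24 + 8*s) = -6*(1032 - 344*s) = -6192 + 2064*s)
Z(J) = 127*sqrt(J)/5 (Z(J) = -(-127)*sqrt(J)/5 = 127*sqrt(J)/5)
-Z(V(0)) = -127*sqrt(-6192 + 2064*0)/5 = -127*sqrt(-6192 + 0)/5 = -127*sqrt(-6192)/5 = -127*12*I*sqrt(43)/5 = -1524*I*sqrt(43)/5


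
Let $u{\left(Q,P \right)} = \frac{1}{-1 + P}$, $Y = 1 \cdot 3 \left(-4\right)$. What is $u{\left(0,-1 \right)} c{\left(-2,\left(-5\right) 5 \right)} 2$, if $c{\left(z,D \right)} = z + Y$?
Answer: $14$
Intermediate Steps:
$Y = -12$ ($Y = 1 \left(-12\right) = -12$)
$c{\left(z,D \right)} = -12 + z$ ($c{\left(z,D \right)} = z - 12 = -12 + z$)
$u{\left(0,-1 \right)} c{\left(-2,\left(-5\right) 5 \right)} 2 = \frac{-12 - 2}{-1 - 1} \cdot 2 = \frac{1}{-2} \left(-14\right) 2 = \left(- \frac{1}{2}\right) \left(-14\right) 2 = 7 \cdot 2 = 14$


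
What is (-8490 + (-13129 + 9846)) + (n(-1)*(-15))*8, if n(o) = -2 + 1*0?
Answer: -11533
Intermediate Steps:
n(o) = -2 (n(o) = -2 + 0 = -2)
(-8490 + (-13129 + 9846)) + (n(-1)*(-15))*8 = (-8490 + (-13129 + 9846)) - 2*(-15)*8 = (-8490 - 3283) + 30*8 = -11773 + 240 = -11533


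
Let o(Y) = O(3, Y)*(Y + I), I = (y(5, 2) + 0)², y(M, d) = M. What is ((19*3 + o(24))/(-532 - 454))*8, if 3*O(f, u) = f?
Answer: -424/493 ≈ -0.86004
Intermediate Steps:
O(f, u) = f/3
I = 25 (I = (5 + 0)² = 5² = 25)
o(Y) = 25 + Y (o(Y) = ((⅓)*3)*(Y + 25) = 1*(25 + Y) = 25 + Y)
((19*3 + o(24))/(-532 - 454))*8 = ((19*3 + (25 + 24))/(-532 - 454))*8 = ((57 + 49)/(-986))*8 = (106*(-1/986))*8 = -53/493*8 = -424/493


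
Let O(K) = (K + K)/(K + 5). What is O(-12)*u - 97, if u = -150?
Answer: -4279/7 ≈ -611.29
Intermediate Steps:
O(K) = 2*K/(5 + K) (O(K) = (2*K)/(5 + K) = 2*K/(5 + K))
O(-12)*u - 97 = (2*(-12)/(5 - 12))*(-150) - 97 = (2*(-12)/(-7))*(-150) - 97 = (2*(-12)*(-⅐))*(-150) - 97 = (24/7)*(-150) - 97 = -3600/7 - 97 = -4279/7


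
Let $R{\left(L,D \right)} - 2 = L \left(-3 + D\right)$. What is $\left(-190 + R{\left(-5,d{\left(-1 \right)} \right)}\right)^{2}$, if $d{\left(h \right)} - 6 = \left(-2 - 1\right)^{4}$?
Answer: $369664$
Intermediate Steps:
$d{\left(h \right)} = 87$ ($d{\left(h \right)} = 6 + \left(-2 - 1\right)^{4} = 6 + \left(-3\right)^{4} = 6 + 81 = 87$)
$R{\left(L,D \right)} = 2 + L \left(-3 + D\right)$
$\left(-190 + R{\left(-5,d{\left(-1 \right)} \right)}\right)^{2} = \left(-190 + \left(2 - -15 + 87 \left(-5\right)\right)\right)^{2} = \left(-190 + \left(2 + 15 - 435\right)\right)^{2} = \left(-190 - 418\right)^{2} = \left(-608\right)^{2} = 369664$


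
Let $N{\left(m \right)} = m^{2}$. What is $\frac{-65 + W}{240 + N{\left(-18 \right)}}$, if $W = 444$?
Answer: $\frac{379}{564} \approx 0.67199$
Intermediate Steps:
$\frac{-65 + W}{240 + N{\left(-18 \right)}} = \frac{-65 + 444}{240 + \left(-18\right)^{2}} = \frac{379}{240 + 324} = \frac{379}{564}$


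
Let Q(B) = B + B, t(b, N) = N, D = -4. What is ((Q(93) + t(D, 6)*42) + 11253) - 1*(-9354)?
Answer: 21045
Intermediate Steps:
Q(B) = 2*B
((Q(93) + t(D, 6)*42) + 11253) - 1*(-9354) = ((2*93 + 6*42) + 11253) - 1*(-9354) = ((186 + 252) + 11253) + 9354 = (438 + 11253) + 9354 = 11691 + 9354 = 21045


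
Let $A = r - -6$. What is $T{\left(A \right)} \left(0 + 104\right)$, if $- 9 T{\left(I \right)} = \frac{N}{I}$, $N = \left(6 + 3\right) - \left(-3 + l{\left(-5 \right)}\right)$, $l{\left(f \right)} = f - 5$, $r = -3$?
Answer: $- \frac{2288}{27} \approx -84.741$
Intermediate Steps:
$l{\left(f \right)} = -5 + f$
$N = 22$ ($N = \left(6 + 3\right) + \left(3 - \left(-5 - 5\right)\right) = 9 + \left(3 - -10\right) = 9 + \left(3 + 10\right) = 9 + 13 = 22$)
$A = 3$ ($A = -3 - -6 = -3 + 6 = 3$)
$T{\left(I \right)} = - \frac{22}{9 I}$ ($T{\left(I \right)} = - \frac{22 \frac{1}{I}}{9} = - \frac{22}{9 I}$)
$T{\left(A \right)} \left(0 + 104\right) = - \frac{22}{9 \cdot 3} \left(0 + 104\right) = \left(- \frac{22}{9}\right) \frac{1}{3} \cdot 104 = \left(- \frac{22}{27}\right) 104 = - \frac{2288}{27}$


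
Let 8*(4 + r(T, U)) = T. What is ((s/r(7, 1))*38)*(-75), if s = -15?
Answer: -13680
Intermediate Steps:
r(T, U) = -4 + T/8
((s/r(7, 1))*38)*(-75) = (-15/(-4 + (⅛)*7)*38)*(-75) = (-15/(-4 + 7/8)*38)*(-75) = (-15/(-25/8)*38)*(-75) = (-15*(-8/25)*38)*(-75) = ((24/5)*38)*(-75) = (912/5)*(-75) = -13680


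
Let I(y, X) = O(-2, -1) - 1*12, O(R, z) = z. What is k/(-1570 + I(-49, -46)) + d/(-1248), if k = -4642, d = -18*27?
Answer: 1093759/329264 ≈ 3.3218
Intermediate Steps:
d = -486
I(y, X) = -13 (I(y, X) = -1 - 1*12 = -1 - 12 = -13)
k/(-1570 + I(-49, -46)) + d/(-1248) = -4642/(-1570 - 13) - 486/(-1248) = -4642/(-1583) - 486*(-1/1248) = -4642*(-1/1583) + 81/208 = 4642/1583 + 81/208 = 1093759/329264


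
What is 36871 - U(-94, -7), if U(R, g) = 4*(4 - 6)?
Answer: 36879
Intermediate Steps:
U(R, g) = -8 (U(R, g) = 4*(-2) = -8)
36871 - U(-94, -7) = 36871 - 1*(-8) = 36871 + 8 = 36879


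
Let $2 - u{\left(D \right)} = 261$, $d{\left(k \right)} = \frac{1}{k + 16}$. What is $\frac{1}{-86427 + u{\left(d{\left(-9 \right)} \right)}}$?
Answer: $- \frac{1}{86686} \approx -1.1536 \cdot 10^{-5}$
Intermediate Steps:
$d{\left(k \right)} = \frac{1}{16 + k}$
$u{\left(D \right)} = -259$ ($u{\left(D \right)} = 2 - 261 = -259$)
$\frac{1}{-86427 + u{\left(d{\left(-9 \right)} \right)}} = \frac{1}{-86427 - 259} = \frac{1}{-86686} = - \frac{1}{86686}$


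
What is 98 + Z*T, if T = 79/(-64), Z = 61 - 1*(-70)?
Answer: -4077/64 ≈ -63.703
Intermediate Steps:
Z = 131 (Z = 61 + 70 = 131)
T = -79/64 (T = 79*(-1/64) = -79/64 ≈ -1.2344)
98 + Z*T = 98 + 131*(-79/64) = 98 - 10349/64 = -4077/64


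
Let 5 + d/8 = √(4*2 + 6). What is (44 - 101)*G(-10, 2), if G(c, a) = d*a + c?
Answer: 5130 - 912*√14 ≈ 1717.6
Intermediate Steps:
d = -40 + 8*√14 (d = -40 + 8*√(4*2 + 6) = -40 + 8*√(8 + 6) = -40 + 8*√14 ≈ -10.067)
G(c, a) = c + a*(-40 + 8*√14) (G(c, a) = (-40 + 8*√14)*a + c = a*(-40 + 8*√14) + c = c + a*(-40 + 8*√14))
(44 - 101)*G(-10, 2) = (44 - 101)*(-10 - 8*2*(5 - √14)) = -57*(-10 + (-80 + 16*√14)) = -57*(-90 + 16*√14) = 5130 - 912*√14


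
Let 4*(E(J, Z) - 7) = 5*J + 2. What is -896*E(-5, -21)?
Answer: -1120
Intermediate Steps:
E(J, Z) = 15/2 + 5*J/4 (E(J, Z) = 7 + (5*J + 2)/4 = 7 + (2 + 5*J)/4 = 7 + (½ + 5*J/4) = 15/2 + 5*J/4)
-896*E(-5, -21) = -896*(15/2 + (5/4)*(-5)) = -896*(15/2 - 25/4) = -896*5/4 = -1120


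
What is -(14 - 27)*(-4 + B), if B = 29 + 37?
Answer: 806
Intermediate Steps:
B = 66
-(14 - 27)*(-4 + B) = -(14 - 27)*(-4 + 66) = -(-13)*62 = -1*(-806) = 806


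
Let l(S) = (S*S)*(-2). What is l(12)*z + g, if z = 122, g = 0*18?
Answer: -35136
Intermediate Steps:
g = 0
l(S) = -2*S² (l(S) = S²*(-2) = -2*S²)
l(12)*z + g = -2*12²*122 + 0 = -2*144*122 + 0 = -288*122 + 0 = -35136 + 0 = -35136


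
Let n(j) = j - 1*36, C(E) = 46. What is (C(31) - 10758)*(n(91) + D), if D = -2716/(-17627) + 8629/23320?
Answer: -30561109311317/51382705 ≈ -5.9477e+5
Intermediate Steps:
n(j) = -36 + j (n(j) = j - 36 = -36 + j)
D = 215440503/411061640 (D = -2716*(-1/17627) + 8629*(1/23320) = 2716/17627 + 8629/23320 = 215440503/411061640 ≈ 0.52411)
(C(31) - 10758)*(n(91) + D) = (46 - 10758)*((-36 + 91) + 215440503/411061640) = -10712*(55 + 215440503/411061640) = -10712*22823830703/411061640 = -30561109311317/51382705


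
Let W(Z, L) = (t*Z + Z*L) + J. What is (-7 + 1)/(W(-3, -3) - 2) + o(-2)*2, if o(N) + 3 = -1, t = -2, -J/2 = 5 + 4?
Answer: -34/5 ≈ -6.8000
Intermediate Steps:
J = -18 (J = -2*(5 + 4) = -2*9 = -18)
o(N) = -4 (o(N) = -3 - 1 = -4)
W(Z, L) = -18 - 2*Z + L*Z (W(Z, L) = (-2*Z + Z*L) - 18 = (-2*Z + L*Z) - 18 = -18 - 2*Z + L*Z)
(-7 + 1)/(W(-3, -3) - 2) + o(-2)*2 = (-7 + 1)/((-18 - 2*(-3) - 3*(-3)) - 2) - 4*2 = -6/((-18 + 6 + 9) - 2) - 8 = -6/(-3 - 2) - 8 = -6/(-5) - 8 = -6*(-⅕) - 8 = 6/5 - 8 = -34/5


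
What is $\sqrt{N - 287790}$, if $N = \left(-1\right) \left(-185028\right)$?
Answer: $3 i \sqrt{11418} \approx 320.56 i$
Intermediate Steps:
$N = 185028$
$\sqrt{N - 287790} = \sqrt{185028 - 287790} = \sqrt{-102762} = 3 i \sqrt{11418}$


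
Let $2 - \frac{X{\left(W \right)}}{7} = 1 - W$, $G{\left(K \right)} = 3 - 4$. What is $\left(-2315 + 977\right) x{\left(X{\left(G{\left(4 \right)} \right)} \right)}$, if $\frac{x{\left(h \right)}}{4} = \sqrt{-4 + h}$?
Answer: $- 10704 i \approx - 10704.0 i$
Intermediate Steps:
$G{\left(K \right)} = -1$
$X{\left(W \right)} = 7 + 7 W$ ($X{\left(W \right)} = 14 - 7 \left(1 - W\right) = 14 + \left(-7 + 7 W\right) = 7 + 7 W$)
$x{\left(h \right)} = 4 \sqrt{-4 + h}$
$\left(-2315 + 977\right) x{\left(X{\left(G{\left(4 \right)} \right)} \right)} = \left(-2315 + 977\right) 4 \sqrt{-4 + \left(7 + 7 \left(-1\right)\right)} = - 1338 \cdot 4 \sqrt{-4 + \left(7 - 7\right)} = - 1338 \cdot 4 \sqrt{-4 + 0} = - 1338 \cdot 4 \sqrt{-4} = - 1338 \cdot 4 \cdot 2 i = - 1338 \cdot 8 i = - 10704 i$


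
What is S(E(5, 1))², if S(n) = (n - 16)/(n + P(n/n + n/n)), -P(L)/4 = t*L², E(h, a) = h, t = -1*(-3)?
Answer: 121/1849 ≈ 0.065441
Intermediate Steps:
t = 3
P(L) = -12*L²
S(n) = (-16 + n)/(-48 + n) (S(n) = (n - 16)/(n - 12*(n/n + n/n)²) = (-16 + n)/(n - 12*(1 + 1)²) = (-16 + n)/(n - 12*2²) = (-16 + n)/(n - 12*4) = (-16 + n)/(n - 48) = (-16 + n)/(-48 + n))
S(E(5, 1))² = ((-16 + 5)/(-48 + 5))² = (-11/(-43))² = (-1/43*(-11))² = (11/43)² = 121/1849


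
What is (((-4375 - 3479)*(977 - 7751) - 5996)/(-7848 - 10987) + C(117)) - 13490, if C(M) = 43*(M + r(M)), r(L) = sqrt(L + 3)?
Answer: -42504453/3767 + 86*sqrt(30) ≈ -10812.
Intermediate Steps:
r(L) = sqrt(3 + L)
C(M) = 43*M + 43*sqrt(3 + M) (C(M) = 43*(M + sqrt(3 + M)) = 43*M + 43*sqrt(3 + M))
(((-4375 - 3479)*(977 - 7751) - 5996)/(-7848 - 10987) + C(117)) - 13490 = (((-4375 - 3479)*(977 - 7751) - 5996)/(-7848 - 10987) + (43*117 + 43*sqrt(3 + 117))) - 13490 = ((-7854*(-6774) - 5996)/(-18835) + (5031 + 43*sqrt(120))) - 13490 = ((53202996 - 5996)*(-1/18835) + (5031 + 43*(2*sqrt(30)))) - 13490 = (53197000*(-1/18835) + (5031 + 86*sqrt(30))) - 13490 = (-10639400/3767 + (5031 + 86*sqrt(30))) - 13490 = (8312377/3767 + 86*sqrt(30)) - 13490 = -42504453/3767 + 86*sqrt(30)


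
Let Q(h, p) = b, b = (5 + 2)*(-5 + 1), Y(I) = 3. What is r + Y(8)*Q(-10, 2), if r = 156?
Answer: 72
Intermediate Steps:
b = -28 (b = 7*(-4) = -28)
Q(h, p) = -28
r + Y(8)*Q(-10, 2) = 156 + 3*(-28) = 156 - 84 = 72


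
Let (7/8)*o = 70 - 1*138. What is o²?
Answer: 295936/49 ≈ 6039.5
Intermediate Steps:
o = -544/7 (o = 8*(70 - 1*138)/7 = 8*(70 - 138)/7 = (8/7)*(-68) = -544/7 ≈ -77.714)
o² = (-544/7)² = 295936/49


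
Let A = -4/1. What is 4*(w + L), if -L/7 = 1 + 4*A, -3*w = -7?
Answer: 1288/3 ≈ 429.33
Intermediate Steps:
w = 7/3 (w = -⅓*(-7) = 7/3 ≈ 2.3333)
A = -4 (A = -4*1 = -4)
L = 105 (L = -7*(1 + 4*(-4)) = -7*(1 - 16) = -7*(-15) = 105)
4*(w + L) = 4*(7/3 + 105) = 4*(322/3) = 1288/3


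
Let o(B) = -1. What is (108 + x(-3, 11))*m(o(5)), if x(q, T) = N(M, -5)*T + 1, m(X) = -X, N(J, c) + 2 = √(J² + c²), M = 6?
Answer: 87 + 11*√61 ≈ 172.91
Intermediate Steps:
N(J, c) = -2 + √(J² + c²)
x(q, T) = 1 + T*(-2 + √61) (x(q, T) = (-2 + √(6² + (-5)²))*T + 1 = (-2 + √(36 + 25))*T + 1 = (-2 + √61)*T + 1 = T*(-2 + √61) + 1 = 1 + T*(-2 + √61))
(108 + x(-3, 11))*m(o(5)) = (108 + (1 - 1*11*(2 - √61)))*(-1*(-1)) = (108 + (1 + (-22 + 11*√61)))*1 = (108 + (-21 + 11*√61))*1 = (87 + 11*√61)*1 = 87 + 11*√61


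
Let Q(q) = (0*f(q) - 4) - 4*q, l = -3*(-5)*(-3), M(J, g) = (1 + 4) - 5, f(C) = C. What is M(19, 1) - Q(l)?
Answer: -176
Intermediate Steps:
M(J, g) = 0 (M(J, g) = 5 - 5 = 0)
l = -45 (l = 15*(-3) = -45)
Q(q) = -4 - 4*q (Q(q) = (0*q - 4) - 4*q = (0 - 4) - 4*q = -4 - 4*q)
M(19, 1) - Q(l) = 0 - (-4 - 4*(-45)) = 0 - (-4 + 180) = 0 - 1*176 = 0 - 176 = -176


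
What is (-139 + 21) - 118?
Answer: -236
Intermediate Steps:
(-139 + 21) - 118 = -118 - 118 = -236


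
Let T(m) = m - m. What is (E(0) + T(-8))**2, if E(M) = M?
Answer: 0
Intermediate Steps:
T(m) = 0
(E(0) + T(-8))**2 = (0 + 0)**2 = 0**2 = 0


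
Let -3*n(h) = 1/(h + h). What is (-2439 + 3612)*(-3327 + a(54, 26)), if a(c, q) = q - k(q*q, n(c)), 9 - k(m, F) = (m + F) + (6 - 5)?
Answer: -333559363/108 ≈ -3.0885e+6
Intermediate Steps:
n(h) = -1/(6*h) (n(h) = -1/(3*(h + h)) = -1/(2*h)/3 = -1/(6*h))
k(m, F) = 8 - F - m (k(m, F) = 9 - ((m + F) + (6 - 5)) = 9 - ((F + m) + 1) = 9 - (1 + F + m) = 9 + (-1 - F - m) = 8 - F - m)
a(c, q) = -8 + q + q**2 - 1/(6*c) (a(c, q) = q - (8 - (-1)/(6*c) - q*q) = q - (8 + 1/(6*c) - q**2) = q - (8 - q**2 + 1/(6*c)) = q + (-8 + q**2 - 1/(6*c)) = -8 + q + q**2 - 1/(6*c))
(-2439 + 3612)*(-3327 + a(54, 26)) = (-2439 + 3612)*(-3327 + (-8 + 26 + 26**2 - 1/6/54)) = 1173*(-3327 + (-8 + 26 + 676 - 1/6*1/54)) = 1173*(-3327 + (-8 + 26 + 676 - 1/324)) = 1173*(-3327 + 224855/324) = 1173*(-853093/324) = -333559363/108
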